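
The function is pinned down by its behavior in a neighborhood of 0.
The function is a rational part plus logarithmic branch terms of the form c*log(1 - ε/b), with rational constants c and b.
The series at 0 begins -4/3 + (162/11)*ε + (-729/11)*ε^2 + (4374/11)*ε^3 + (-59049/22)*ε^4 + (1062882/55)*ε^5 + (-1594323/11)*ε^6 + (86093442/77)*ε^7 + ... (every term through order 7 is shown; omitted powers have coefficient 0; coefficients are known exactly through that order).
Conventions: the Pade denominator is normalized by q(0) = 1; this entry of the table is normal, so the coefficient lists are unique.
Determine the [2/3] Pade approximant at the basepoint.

Taylor coefficients needed (read off): a_0 = -4/3, a_1 = 162/11, a_2 = -729/11, a_3 = 4374/11, a_4 = -59049/22, a_5 = 1062882/55.
Write the denominator as Q(ε) = 1 + q1*ε + q2*ε^2 + q3*ε^3. Requiring Q*f - P = O(ε^6) with deg P <= 2 kills the coefficients of ε^3..ε^5 in Q*f:
  ε^3: a_3 + q1*a_2 + q2*a_1 + q3*a_0 = 0, i.e. 4374/11 + (-729/11)*q1 + (162/11)*q2 + (-4/3)*q3 = 0.
  ε^4: a_4 + q1*a_3 + q2*a_2 + q3*a_1 = 0, i.e. -59049/22 + (4374/11)*q1 + (-729/11)*q2 + (162/11)*q3 = 0.
  ε^5: a_5 + q1*a_4 + q2*a_3 + q3*a_2 = 0, i.e. 1062882/55 + (-59049/22)*q1 + (4374/11)*q2 + (-729/11)*q3 = 0.
Solving this linear system: q1 = 2943/295, q2 = 9963/590, q3 = -6561/590.
The numerator is Q*f truncated at degree 2: P0 = a_0 = -4/3; P1 = a_1 + q1*a_0 = 4626/3245; P2 = a_2 + q1*a_1 + q2*a_0 = 188649/3245.

The Pade approximant has numerator coefficients [-4/3, 4626/3245, 188649/3245]; denominator coefficients [1, 2943/295, 9963/590, -6561/590].


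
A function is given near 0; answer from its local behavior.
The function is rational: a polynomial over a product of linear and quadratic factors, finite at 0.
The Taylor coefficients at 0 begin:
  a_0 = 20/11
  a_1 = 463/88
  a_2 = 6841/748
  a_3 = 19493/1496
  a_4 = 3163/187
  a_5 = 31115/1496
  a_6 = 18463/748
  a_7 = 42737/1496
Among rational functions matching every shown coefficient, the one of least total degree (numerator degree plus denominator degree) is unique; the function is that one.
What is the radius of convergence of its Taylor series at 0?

No rational of total degree below 4 reproduces all 8 coefficients; solving the [2/2] Pade equations on them gives f(n) = (15*n**2/34 + 13*n/8 + 20/11)/(n - 1)**2, whose expansion matches every shown term.
Denominator factor (n - 1)^2: pole of order 2 at 1, modulus 1.
The radius of convergence is the smallest modulus among the singular points: 1.

The radius of convergence is 1.


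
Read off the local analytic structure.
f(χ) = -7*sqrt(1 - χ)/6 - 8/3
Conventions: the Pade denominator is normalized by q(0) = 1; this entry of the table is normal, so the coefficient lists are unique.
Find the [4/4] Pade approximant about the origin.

Taylor coefficients needed (expand at 0): a_0 = -23/6, a_1 = 7/12, a_2 = 7/48, a_3 = 7/96, a_4 = 35/768, a_5 = 49/1536, a_6 = 49/2048, a_7 = 77/4096, a_8 = 1001/65536.
Write the denominator as Q(χ) = 1 + q1*χ + q2*χ^2 + q3*χ^3 + q4*χ^4. Requiring Q*f - P = O(χ^9) with deg P <= 4 kills the coefficients of χ^5..χ^8 in Q*f:
  χ^5: a_5 + q1*a_4 + q2*a_3 + q3*a_2 + q4*a_1 = 0, i.e. 49/1536 + (35/768)*q1 + (7/96)*q2 + (7/48)*q3 + (7/12)*q4 = 0.
  χ^6: a_6 + q1*a_5 + q2*a_4 + q3*a_3 + q4*a_2 = 0, i.e. 49/2048 + (49/1536)*q1 + (35/768)*q2 + (7/96)*q3 + (7/48)*q4 = 0.
  χ^7: a_7 + q1*a_6 + q2*a_5 + q3*a_4 + q4*a_3 = 0, i.e. 77/4096 + (49/2048)*q1 + (49/1536)*q2 + (35/768)*q3 + (7/96)*q4 = 0.
  χ^8: a_8 + q1*a_7 + q2*a_6 + q3*a_5 + q4*a_4 = 0, i.e. 1001/65536 + (77/4096)*q1 + (49/2048)*q2 + (49/1536)*q3 + (35/768)*q4 = 0.
Solving this linear system: q1 = -7/4, q2 = 15/16, q3 = -5/32, q4 = 1/256.
The numerator is Q*f truncated at degree 4: P0 = a_0 = -23/6; P1 = a_1 + q1*a_0 = 175/24; P2 = a_2 + q1*a_1 + q2*a_0 = -143/32; P3 = a_3 + q1*a_2 + q2*a_1 + q3*a_0 = 185/192; P4 = a_4 + q1*a_3 + q2*a_2 + q3*a_1 + q4*a_0 = -79/1536.

The Pade approximant has numerator coefficients [-23/6, 175/24, -143/32, 185/192, -79/1536]; denominator coefficients [1, -7/4, 15/16, -5/32, 1/256].


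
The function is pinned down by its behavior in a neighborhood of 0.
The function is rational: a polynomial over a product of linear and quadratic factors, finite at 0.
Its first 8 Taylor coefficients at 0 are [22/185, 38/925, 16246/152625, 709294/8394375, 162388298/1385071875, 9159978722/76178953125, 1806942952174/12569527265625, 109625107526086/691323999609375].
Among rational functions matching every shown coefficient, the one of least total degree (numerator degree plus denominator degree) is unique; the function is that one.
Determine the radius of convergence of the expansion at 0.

The radius of convergence is -9/22 + (1/22)*sqrt(807).

No rational of total degree below 3 reproduces all 8 coefficients; solving the [0/3] Pade equations on them gives f(β) = -33/(37*(β + 5)*(β**2 + 9*β/11 - 3/2)), whose expansion matches every shown term.
Denominator factor (β + 5): pole of order 1 at -5, modulus 5.
Denominator factor (β**2 + 9*β/11 - 3/2): discriminant 807/121, real irrational roots -9/22 + (1/22)*sqrt(807) and -9/22 - (1/22)*sqrt(807); poles of order 1, moduli -9/22 + (1/22)*sqrt(807) and 9/22 + (1/22)*sqrt(807).
The radius of convergence is the smallest modulus among the singular points: -9/22 + (1/22)*sqrt(807).


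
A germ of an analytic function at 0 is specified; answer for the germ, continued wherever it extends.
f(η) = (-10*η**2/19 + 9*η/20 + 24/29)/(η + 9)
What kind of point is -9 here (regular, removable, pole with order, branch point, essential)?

The denominator factor η + 9 vanishes at -9 and appears to the power 1; the numerator there equals -505311/11020, nonzero, and no other factor vanishes.
Hence a pole whose order is the multiplicity, 1.

The point is a pole of order 1.


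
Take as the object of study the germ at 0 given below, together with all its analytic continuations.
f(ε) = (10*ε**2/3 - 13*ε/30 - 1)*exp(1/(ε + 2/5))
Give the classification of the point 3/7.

The point is a regular point.

There is no denominator, hence no pole anywhere.
The essential point of exp(1/(ε - (-2/5))) is -2/5, not 3/7.
So the germ continues analytically to 3/7.


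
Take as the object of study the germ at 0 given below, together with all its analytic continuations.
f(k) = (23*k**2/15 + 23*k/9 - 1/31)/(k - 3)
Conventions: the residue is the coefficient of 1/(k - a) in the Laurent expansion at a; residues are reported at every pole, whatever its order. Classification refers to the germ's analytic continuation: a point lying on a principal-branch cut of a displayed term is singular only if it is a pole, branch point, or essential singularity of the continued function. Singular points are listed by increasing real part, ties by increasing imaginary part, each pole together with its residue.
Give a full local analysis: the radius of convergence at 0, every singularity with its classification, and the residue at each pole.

Denominator factor (k - 3): pole of order 1 at 3, modulus 3.
The radius of convergence is the smallest modulus among the singular points: 3.
At the order-1 pole 3 set g(k) = (k - (3))*f(k) = 23*k**2/15 + 23*k/9 - 1/31.
Simple pole: residue = g(a) at a = 3, which is 9967/465.

Radius of convergence at 0: 3.
At 3: a pole of order 1; residue 9967/465.


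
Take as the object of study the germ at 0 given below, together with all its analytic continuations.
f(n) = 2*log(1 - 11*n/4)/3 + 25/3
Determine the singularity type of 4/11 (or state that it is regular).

The point is a logarithmic branch point.

The term (2/3)*log(1 - n/(4/11)) has argument 1 - 4/11/(4/11) = 0 at 4/11: a logarithmic (infinitely-sheeted) branch point; the remaining terms are analytic or single-valued there.


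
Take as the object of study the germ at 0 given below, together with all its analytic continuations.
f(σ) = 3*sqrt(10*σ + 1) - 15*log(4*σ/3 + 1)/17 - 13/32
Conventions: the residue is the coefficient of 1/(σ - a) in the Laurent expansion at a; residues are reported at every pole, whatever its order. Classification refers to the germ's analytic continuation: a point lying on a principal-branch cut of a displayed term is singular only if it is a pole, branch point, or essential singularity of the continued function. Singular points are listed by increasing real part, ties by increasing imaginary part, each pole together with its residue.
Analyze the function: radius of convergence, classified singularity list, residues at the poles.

Radius of convergence at 0: 1/10.
At -3/4: a logarithmic branch point.
At -1/10: an algebraic (square-root) branch point.

Branch term (-15/17)*log(1 - σ/(-3/4)): its argument vanishes at σ = -3/4, a logarithmic branch point, modulus 3/4.
Branch term (3)*sqrt(1 - σ/(-1/10)): its argument vanishes at σ = -1/10, a square-root branch point, modulus 1/10.
The radius of convergence is the smallest modulus among the singular points: 1/10.
List the singular points by increasing real part (a conjugate pair: the negative imaginary part first).


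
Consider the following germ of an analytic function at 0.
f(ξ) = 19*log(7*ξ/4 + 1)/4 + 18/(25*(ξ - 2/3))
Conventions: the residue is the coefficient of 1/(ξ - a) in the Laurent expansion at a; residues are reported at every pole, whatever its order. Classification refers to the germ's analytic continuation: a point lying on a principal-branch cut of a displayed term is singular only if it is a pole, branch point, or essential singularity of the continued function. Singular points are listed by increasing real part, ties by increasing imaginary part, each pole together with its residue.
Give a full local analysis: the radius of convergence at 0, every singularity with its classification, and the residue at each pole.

Denominator factor (ξ - 2/3): pole of order 1 at 2/3, modulus 2/3.
Branch term (19/4)*log(1 - ξ/(-4/7)): its argument vanishes at ξ = -4/7, a logarithmic branch point, modulus 4/7.
The radius of convergence is the smallest modulus among the singular points: 4/7.
The branch term is analytic at 2/3 and contributes nothing to the residue; only the rational part matters.
At the order-1 pole 2/3 set g(ξ) = (ξ - (2/3))*(rational part) = 18/25.
Simple pole: residue = g(a) at a = 2/3, which is 18/25.
List the singular points by increasing real part (a conjugate pair: the negative imaginary part first).

Radius of convergence at 0: 4/7.
At -4/7: a logarithmic branch point.
At 2/3: a pole of order 1; residue 18/25.


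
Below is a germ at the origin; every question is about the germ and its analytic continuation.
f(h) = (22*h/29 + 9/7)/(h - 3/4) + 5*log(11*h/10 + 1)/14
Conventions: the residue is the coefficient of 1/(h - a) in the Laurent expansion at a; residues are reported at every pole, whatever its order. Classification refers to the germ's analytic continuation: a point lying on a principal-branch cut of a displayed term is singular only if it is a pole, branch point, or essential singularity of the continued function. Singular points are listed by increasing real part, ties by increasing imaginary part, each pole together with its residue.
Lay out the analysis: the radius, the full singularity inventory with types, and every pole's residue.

Denominator factor (h - 3/4): pole of order 1 at 3/4, modulus 3/4.
Branch term (5/14)*log(1 - h/(-10/11)): its argument vanishes at h = -10/11, a logarithmic branch point, modulus 10/11.
The radius of convergence is the smallest modulus among the singular points: 3/4.
The branch term is analytic at 3/4 and contributes nothing to the residue; only the rational part matters.
At the order-1 pole 3/4 set g(h) = (h - (3/4))*(rational part) = 22*h/29 + 9/7.
Simple pole: residue = g(a) at a = 3/4, which is 753/406.
List the singular points by increasing real part (a conjugate pair: the negative imaginary part first).

Radius of convergence at 0: 3/4.
At -10/11: a logarithmic branch point.
At 3/4: a pole of order 1; residue 753/406.


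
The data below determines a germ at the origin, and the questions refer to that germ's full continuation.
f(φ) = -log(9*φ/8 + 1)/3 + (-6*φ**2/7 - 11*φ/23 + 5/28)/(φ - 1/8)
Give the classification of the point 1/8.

The point is a pole of order 1.

The denominator factor φ - 1/8 vanishes at 1/8 and appears to the power 1; the numerator there equals 543/5152, nonzero, and no other factor vanishes.
The branch terms are analytic at this point.
Hence a pole whose order is the multiplicity, 1.


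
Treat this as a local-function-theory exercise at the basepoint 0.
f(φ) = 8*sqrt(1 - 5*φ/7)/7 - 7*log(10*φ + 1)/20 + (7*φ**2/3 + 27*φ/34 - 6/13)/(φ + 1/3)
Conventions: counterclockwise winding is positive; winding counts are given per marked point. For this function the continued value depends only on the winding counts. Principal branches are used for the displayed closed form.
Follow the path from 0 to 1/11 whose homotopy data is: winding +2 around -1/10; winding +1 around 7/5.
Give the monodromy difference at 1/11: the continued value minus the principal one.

Continued minus principal equals (-(96/539)*sqrt(154)) - ((7/5)*pi)*i.

The rational part is single-valued and drops out of the difference; each branch term changes only by its own monodromy.
(8/7)*sqrt(1 - φ/(7/5)): winding +1 is odd, the square root flips sign, contributing -2*(8/7)*sqrt(1 - (1/11)/(7/5)) = -2*(8/7)*sqrt(72/77) = -(96/539)*sqrt(154).
(-7/20)*log(1 - φ/(-1/10)): each positive loop around -1/10 adds 2*pi*i to the log, so winding +2 contributes (-7/20)*(2)*2*pi*i = -(7/5)*pi*i.
Summing the contributions at φ = 1/11 gives (-(96/539)*sqrt(154)) - ((7/5)*pi)*i.


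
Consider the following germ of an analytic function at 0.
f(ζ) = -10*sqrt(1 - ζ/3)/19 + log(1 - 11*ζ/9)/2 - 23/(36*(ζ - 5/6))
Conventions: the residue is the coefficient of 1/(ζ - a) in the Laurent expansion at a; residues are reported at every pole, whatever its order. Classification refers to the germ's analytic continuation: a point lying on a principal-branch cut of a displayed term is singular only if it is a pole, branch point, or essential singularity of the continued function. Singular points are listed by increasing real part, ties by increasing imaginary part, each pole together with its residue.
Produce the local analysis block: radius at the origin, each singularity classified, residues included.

Denominator factor (ζ - 5/6): pole of order 1 at 5/6, modulus 5/6.
Branch term (-10/19)*sqrt(1 - ζ/(3)): its argument vanishes at ζ = 3, a square-root branch point, modulus 3.
Branch term (1/2)*log(1 - ζ/(9/11)): its argument vanishes at ζ = 9/11, a logarithmic branch point, modulus 9/11.
The radius of convergence is the smallest modulus among the singular points: 9/11.
The branch terms are analytic at 5/6 and contribute nothing to the residue; only the rational part matters.
At the order-1 pole 5/6 set g(ζ) = (ζ - (5/6))*(rational part) = -23/36.
Simple pole: residue = g(a) at a = 5/6, which is -23/36.
List the singular points by increasing real part (a conjugate pair: the negative imaginary part first).

Radius of convergence at 0: 9/11.
At 9/11: a logarithmic branch point.
At 5/6: a pole of order 1; residue -23/36.
At 3: an algebraic (square-root) branch point.


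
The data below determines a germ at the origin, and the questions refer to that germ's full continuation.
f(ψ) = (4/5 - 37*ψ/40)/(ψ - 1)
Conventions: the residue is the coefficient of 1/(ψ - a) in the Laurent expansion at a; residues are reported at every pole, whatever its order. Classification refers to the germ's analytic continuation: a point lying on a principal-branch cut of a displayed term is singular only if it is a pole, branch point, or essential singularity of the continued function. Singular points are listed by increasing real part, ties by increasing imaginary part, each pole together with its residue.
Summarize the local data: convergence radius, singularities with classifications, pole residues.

Radius of convergence at 0: 1.
At 1: a pole of order 1; residue -1/8.

Denominator factor (ψ - 1): pole of order 1 at 1, modulus 1.
The radius of convergence is the smallest modulus among the singular points: 1.
At the order-1 pole 1 set g(ψ) = (ψ - (1))*f(ψ) = 4/5 - 37*ψ/40.
Simple pole: residue = g(a) at a = 1, which is -1/8.


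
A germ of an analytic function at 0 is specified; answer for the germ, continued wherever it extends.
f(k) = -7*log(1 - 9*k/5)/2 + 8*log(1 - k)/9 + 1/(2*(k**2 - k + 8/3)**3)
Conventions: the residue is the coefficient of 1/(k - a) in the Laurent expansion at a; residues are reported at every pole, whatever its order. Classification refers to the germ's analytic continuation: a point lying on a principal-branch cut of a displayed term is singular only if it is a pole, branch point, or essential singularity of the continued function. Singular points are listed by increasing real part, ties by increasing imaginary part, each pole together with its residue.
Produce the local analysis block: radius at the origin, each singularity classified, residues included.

Denominator factor (k**2 - k + 8/3)^3: discriminant -29/3, complex-conjugate roots (1/2) + ((1/6)*sqrt(87))*i and (1/2) - ((1/6)*sqrt(87))*i; poles of order 3, moduli (2/3)*sqrt(6) and (2/3)*sqrt(6).
Branch term (8/9)*log(1 - k/(1)): its argument vanishes at k = 1, a logarithmic branch point, modulus 1.
Branch term (-7/2)*log(1 - k/(5/9)): its argument vanishes at k = 5/9, a logarithmic branch point, modulus 5/9.
The radius of convergence is the smallest modulus among the singular points: 5/9.
The branch terms are analytic at (1/2) - ((1/6)*sqrt(87))*i and contribute nothing to the residue; only the rational part matters.
The factor k**2 - k + 8/3 splits as (k - a)(k - a') with a = (1/2) - ((1/6)*sqrt(87))*i, a' = (1/2) + ((1/6)*sqrt(87))*i. At the order-3 pole a set g(k) = (k - a)^3*(rational part) = [1/2] / (k - a')^3.
Order-3 pole: residue = g''(a)/2; g''((1/2) - ((1/6)*sqrt(87))*i) = ((54/24389)*sqrt(87))*i, so the residue is ((27/24389)*sqrt(87))*i.
The branch terms are analytic at (1/2) + ((1/6)*sqrt(87))*i and contribute nothing to the residue; only the rational part matters.
The factor k**2 - k + 8/3 splits as (k - a)(k - a') with a = (1/2) + ((1/6)*sqrt(87))*i, a' = (1/2) - ((1/6)*sqrt(87))*i. At the order-3 pole a set g(k) = (k - a)^3*(rational part) = [1/2] / (k - a')^3.
Order-3 pole: residue = g''(a)/2; g''((1/2) + ((1/6)*sqrt(87))*i) = -((54/24389)*sqrt(87))*i, so the residue is -((27/24389)*sqrt(87))*i.
List the singular points by increasing real part (a conjugate pair: the negative imaginary part first).

Radius of convergence at 0: 5/9.
At (1/2) - ((1/6)*sqrt(87))*i: a pole of order 3; residue ((27/24389)*sqrt(87))*i.
At (1/2) + ((1/6)*sqrt(87))*i: a pole of order 3; residue -((27/24389)*sqrt(87))*i.
At 5/9: a logarithmic branch point.
At 1: a logarithmic branch point.


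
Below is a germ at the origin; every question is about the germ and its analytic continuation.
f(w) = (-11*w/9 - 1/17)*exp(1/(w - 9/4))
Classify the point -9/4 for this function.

The point is a regular point.

There is no denominator, hence no pole anywhere.
The essential point of exp(1/(w - (9/4))) is 9/4, not -9/4.
So the germ continues analytically to -9/4.


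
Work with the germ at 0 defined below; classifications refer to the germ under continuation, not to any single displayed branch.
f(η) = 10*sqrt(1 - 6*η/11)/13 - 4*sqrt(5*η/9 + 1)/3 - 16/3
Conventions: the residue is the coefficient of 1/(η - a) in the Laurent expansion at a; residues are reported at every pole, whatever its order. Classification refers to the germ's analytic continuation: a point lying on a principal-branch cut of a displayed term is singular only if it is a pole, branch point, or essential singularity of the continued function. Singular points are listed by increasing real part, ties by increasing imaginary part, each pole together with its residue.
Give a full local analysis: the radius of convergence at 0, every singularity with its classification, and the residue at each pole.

Radius of convergence at 0: 9/5.
At -9/5: an algebraic (square-root) branch point.
At 11/6: an algebraic (square-root) branch point.

Branch term (10/13)*sqrt(1 - η/(11/6)): its argument vanishes at η = 11/6, a square-root branch point, modulus 11/6.
Branch term (-4/3)*sqrt(1 - η/(-9/5)): its argument vanishes at η = -9/5, a square-root branch point, modulus 9/5.
The radius of convergence is the smallest modulus among the singular points: 9/5.
List the singular points by increasing real part (a conjugate pair: the negative imaginary part first).


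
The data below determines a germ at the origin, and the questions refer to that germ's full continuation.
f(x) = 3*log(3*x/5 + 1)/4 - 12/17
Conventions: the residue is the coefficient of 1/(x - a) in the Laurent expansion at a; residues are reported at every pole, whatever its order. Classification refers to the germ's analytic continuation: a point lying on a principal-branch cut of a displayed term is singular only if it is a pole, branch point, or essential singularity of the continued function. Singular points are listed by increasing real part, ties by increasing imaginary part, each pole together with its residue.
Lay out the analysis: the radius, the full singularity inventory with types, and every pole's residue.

Branch term (3/4)*log(1 - x/(-5/3)): its argument vanishes at x = -5/3, a logarithmic branch point, modulus 5/3.
The radius of convergence is the smallest modulus among the singular points: 5/3.

Radius of convergence at 0: 5/3.
At -5/3: a logarithmic branch point.


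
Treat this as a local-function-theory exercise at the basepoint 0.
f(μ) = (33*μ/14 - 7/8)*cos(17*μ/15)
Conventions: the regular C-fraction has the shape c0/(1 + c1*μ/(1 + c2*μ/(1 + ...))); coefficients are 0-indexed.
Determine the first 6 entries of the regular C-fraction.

Taylor coefficients (expand at 0): a_0 = -7/8, a_1 = 33/14, a_2 = 2023/3600, a_3 = -3179/2100, a_4 = -584647/9720000, a_5 = 918731/5670000.
c0 = a_0 = -7/8. Peel one level at a time: if S = 1 + c*μ/S' with S'(0) = 1, then c is the μ-coefficient of S and S' = c*μ/(S - 1).
S_1 = c0/f = 1 + (132/49)*μ + (8534689/1080450)*μ^2 + ...; c1 = 132/49.
S_2 = c1*μ/(S_1 - 1) = 1 + (-8534689/2910600)*μ + (2466525121/3528360000)*μ^2 + ...; c2 = -8534689/2910600.
S_3 = c2*μ/(S_2 - 1) = 1 + (14161/59400)*μ + (-200533921/4608732060)*μ^2 + ...; c3 = 14161/59400.
S_4 = c3*μ/(S_3 - 1) = 1 + (1557710/8534689)*μ + (-33387484312820/72840916326721)*μ^2 + ...; c4 = 1557710/8534689.
S_5 = c4*μ/(S_4 - 1) = 1 + (1050251158/418199761)*μ + ...; c5 = 1050251158/418199761.

The regular C-fraction coefficients are [-7/8, 132/49, -8534689/2910600, 14161/59400, 1557710/8534689, 1050251158/418199761].


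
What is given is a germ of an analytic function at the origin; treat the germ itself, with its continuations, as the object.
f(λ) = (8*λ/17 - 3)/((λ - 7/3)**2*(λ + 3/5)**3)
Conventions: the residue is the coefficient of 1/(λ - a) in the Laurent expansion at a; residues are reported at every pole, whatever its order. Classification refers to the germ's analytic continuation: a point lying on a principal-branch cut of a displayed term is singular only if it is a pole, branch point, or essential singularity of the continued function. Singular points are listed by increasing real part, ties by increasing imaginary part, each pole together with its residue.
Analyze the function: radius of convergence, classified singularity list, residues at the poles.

Radius of convergence at 0: 3/5.
At -3/5: a pole of order 3; residue -6098625/63717632.
At 7/3: a pole of order 2; residue 6098625/63717632.

Denominator factor (λ - 7/3)^2: pole of order 2 at 7/3, modulus 7/3.
Denominator factor (λ + 3/5)^3: pole of order 3 at -3/5, modulus 3/5.
The radius of convergence is the smallest modulus among the singular points: 3/5.
At the order-3 pole -3/5 set g(λ) = (λ - (-3/5))^3*f(λ) = (8*λ/17 - 3)/(λ - 7/3)**2.
Order-3 pole: residue = g''(a)/2; g''(-3/5) = -6098625/31858816, so the residue is -6098625/63717632.
At the order-2 pole 7/3 set g(λ) = (λ - (7/3))^2*f(λ) = (8*λ/17 - 3)/(λ + 3/5)**3.
Order-2 pole: residue = g'(a); g'(7/3) = 6098625/63717632, so the residue is 6098625/63717632.
List the singular points by increasing real part (a conjugate pair: the negative imaginary part first).


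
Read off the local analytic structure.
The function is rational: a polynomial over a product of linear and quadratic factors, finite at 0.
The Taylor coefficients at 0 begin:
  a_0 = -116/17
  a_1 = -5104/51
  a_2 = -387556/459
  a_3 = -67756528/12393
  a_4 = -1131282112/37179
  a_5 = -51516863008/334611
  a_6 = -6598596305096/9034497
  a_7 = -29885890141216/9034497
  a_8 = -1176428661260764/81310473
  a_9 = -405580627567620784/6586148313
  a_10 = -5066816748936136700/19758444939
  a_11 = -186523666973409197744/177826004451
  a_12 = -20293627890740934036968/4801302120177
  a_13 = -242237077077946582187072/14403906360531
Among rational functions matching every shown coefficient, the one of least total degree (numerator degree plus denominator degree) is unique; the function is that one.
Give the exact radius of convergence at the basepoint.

No rational of total degree below 12 reproduces all 14 coefficients; solving the [0/12] Pade equations on them gives f(σ) = -29/(34*(σ**2 - 2*σ + 1/2)**3*(σ**2 - 8*σ/9 + 1)**3), whose expansion matches every shown term.
Denominator factor (σ**2 - 8*σ/9 + 1)^3: discriminant -260/81, complex-conjugate roots (4/9) + ((1/9)*sqrt(65))*i and (4/9) - ((1/9)*sqrt(65))*i; poles of order 3, moduli 1 and 1.
Denominator factor (σ**2 - 2*σ + 1/2)^3: discriminant 2, real irrational roots 1 + (1/2)*sqrt(2) and 1 - (1/2)*sqrt(2); poles of order 3, moduli 1 + (1/2)*sqrt(2) and 1 - (1/2)*sqrt(2).
The radius of convergence is the smallest modulus among the singular points: 1 - (1/2)*sqrt(2).

The radius of convergence is 1 - (1/2)*sqrt(2).


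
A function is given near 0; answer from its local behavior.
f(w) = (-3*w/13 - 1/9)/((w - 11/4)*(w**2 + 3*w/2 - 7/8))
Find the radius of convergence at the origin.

Denominator factor (w**2 + 3*w/2 - 7/8): discriminant 23/4, real irrational roots -3/4 + (1/4)*sqrt(23) and -3/4 - (1/4)*sqrt(23); poles of order 1, moduli -3/4 + (1/4)*sqrt(23) and 3/4 + (1/4)*sqrt(23).
Denominator factor (w - 11/4): pole of order 1 at 11/4, modulus 11/4.
The radius of convergence is the smallest modulus among the singular points: -3/4 + (1/4)*sqrt(23).

The radius of convergence is -3/4 + (1/4)*sqrt(23).


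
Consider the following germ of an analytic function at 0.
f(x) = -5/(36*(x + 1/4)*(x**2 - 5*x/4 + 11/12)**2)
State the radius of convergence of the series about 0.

Denominator factor (x**2 - 5*x/4 + 11/12)^2: discriminant -101/48, complex-conjugate roots (5/8) + ((1/24)*sqrt(303))*i and (5/8) - ((1/24)*sqrt(303))*i; poles of order 2, moduli (1/6)*sqrt(33) and (1/6)*sqrt(33).
Denominator factor (x + 1/4): pole of order 1 at -1/4, modulus 1/4.
The radius of convergence is the smallest modulus among the singular points: 1/4.

The radius of convergence is 1/4.


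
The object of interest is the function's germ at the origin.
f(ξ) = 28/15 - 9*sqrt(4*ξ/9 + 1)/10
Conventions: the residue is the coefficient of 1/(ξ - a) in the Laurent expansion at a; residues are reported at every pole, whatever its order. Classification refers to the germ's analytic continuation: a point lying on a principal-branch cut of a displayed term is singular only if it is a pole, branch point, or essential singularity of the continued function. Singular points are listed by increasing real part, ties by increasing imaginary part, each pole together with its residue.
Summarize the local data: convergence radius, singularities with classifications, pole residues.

Branch term (-9/10)*sqrt(1 - ξ/(-9/4)): its argument vanishes at ξ = -9/4, a square-root branch point, modulus 9/4.
The radius of convergence is the smallest modulus among the singular points: 9/4.

Radius of convergence at 0: 9/4.
At -9/4: an algebraic (square-root) branch point.


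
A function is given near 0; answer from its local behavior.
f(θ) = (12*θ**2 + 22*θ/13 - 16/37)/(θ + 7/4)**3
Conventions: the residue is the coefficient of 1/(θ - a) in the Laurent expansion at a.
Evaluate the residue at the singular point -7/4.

The residue is 12.

At the order-3 pole -7/4 set g(θ) = (θ - (-7/4))^3*f(θ) = 12*θ**2 + 22*θ/13 - 16/37.
Order-3 pole: residue = g''(a)/2; g''(-7/4) = 24, so the residue is 12.


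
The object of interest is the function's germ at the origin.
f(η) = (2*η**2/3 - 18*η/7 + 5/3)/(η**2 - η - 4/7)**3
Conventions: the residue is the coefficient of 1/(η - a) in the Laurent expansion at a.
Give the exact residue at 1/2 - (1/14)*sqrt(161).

The factor η**2 - η - 4/7 splits as (η - a)(η - a') with a = 1/2 - (1/14)*sqrt(161), a' = 1/2 + (1/14)*sqrt(161). At the order-3 pole a set g(η) = (η - a)^3*f(η) = [2*η**2/3 - 18*η/7 + 5/3] / (η - a')^3.
Order-3 pole: residue = g''(a)/2; g''(1/2 - (1/14)*sqrt(161)) = -(28/1587)*sqrt(161), so the residue is -(14/1587)*sqrt(161).

The residue is -(14/1587)*sqrt(161).


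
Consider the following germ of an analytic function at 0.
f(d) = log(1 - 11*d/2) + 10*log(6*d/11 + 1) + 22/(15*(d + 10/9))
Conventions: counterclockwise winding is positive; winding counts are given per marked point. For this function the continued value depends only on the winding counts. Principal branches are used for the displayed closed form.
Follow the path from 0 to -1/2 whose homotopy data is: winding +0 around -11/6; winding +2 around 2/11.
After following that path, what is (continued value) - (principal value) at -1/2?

Continued minus principal equals (4)*pi*i.

The rational part is single-valued and drops out of the difference; each branch term changes only by its own monodromy.
(10)*log(1 - d/(-11/6)): winding 0 around -11/6, so this term returns to its principal value, contribution 0.
(1)*log(1 - d/(2/11)): each positive loop around 2/11 adds 2*pi*i to the log, so winding +2 contributes (1)*(2)*2*pi*i = (4)*pi*i.
Summing the contributions at d = -1/2 gives (4)*pi*i.


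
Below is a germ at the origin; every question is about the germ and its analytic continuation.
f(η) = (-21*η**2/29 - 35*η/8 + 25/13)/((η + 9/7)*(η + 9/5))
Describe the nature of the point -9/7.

The point is a pole of order 1.

The denominator factor η + 9/7 vanishes at -9/7 and appears to the power 1; the numerator there equals 134083/21112, nonzero, and no other factor vanishes.
Hence a pole whose order is the multiplicity, 1.


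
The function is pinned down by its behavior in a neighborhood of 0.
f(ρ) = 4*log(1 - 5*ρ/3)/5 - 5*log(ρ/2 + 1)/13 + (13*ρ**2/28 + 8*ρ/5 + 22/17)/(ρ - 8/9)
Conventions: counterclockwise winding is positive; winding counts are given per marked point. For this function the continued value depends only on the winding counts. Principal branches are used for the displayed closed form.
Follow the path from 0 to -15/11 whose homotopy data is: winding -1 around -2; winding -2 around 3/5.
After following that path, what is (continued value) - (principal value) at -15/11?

Continued minus principal equals -(158/65)*pi*i.

The rational part is single-valued and drops out of the difference; each branch term changes only by its own monodromy.
(4/5)*log(1 - ρ/(3/5)): each positive loop around 3/5 adds 2*pi*i to the log, so winding -2 contributes (4/5)*(-2)*2*pi*i = -(16/5)*pi*i.
(-5/13)*log(1 - ρ/(-2)): each positive loop around -2 adds 2*pi*i to the log, so winding -1 contributes (-5/13)*(-1)*2*pi*i = (10/13)*pi*i.
Summing the contributions at ρ = -15/11 gives -(158/65)*pi*i.


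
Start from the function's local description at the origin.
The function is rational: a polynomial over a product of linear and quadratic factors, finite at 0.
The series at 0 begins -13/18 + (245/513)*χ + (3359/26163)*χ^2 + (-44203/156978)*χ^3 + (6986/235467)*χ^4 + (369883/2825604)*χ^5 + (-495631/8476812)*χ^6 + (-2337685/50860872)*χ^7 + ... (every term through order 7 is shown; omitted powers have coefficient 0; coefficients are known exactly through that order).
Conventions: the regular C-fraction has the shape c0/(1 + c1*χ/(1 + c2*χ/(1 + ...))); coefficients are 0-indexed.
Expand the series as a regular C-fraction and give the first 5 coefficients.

Taylor coefficients (read off): a_0 = -13/18, a_1 = 245/513, a_2 = 3359/26163, a_3 = -44203/156978, a_4 = 6986/235467.
c0 = a_0 = -13/18. Peel one level at a time: if S = 1 + c*χ/S' with S'(0) = 1, then c is the χ-coefficient of S and S' = c*χ/(S - 1).
S_1 = c0/f = 1 + (490/741)*χ + (637894/1037153)*χ^2 + ...; c1 = 490/741.
S_2 = c1*χ/(S_1 - 1) = 1 + (-956841/1028755)*χ + (22963473/34694450)*χ^2 + ...; c2 = -956841/1028755.
S_3 = c2*χ/(S_2 - 1) = 1 + (1890659277/2656828510)*χ + (538837893945/6917448839012)*χ^2 + ...; c3 = 1890659277/2656828510.
S_4 = c3*χ/(S_3 - 1) = 1 + (-69825/637894)*χ + ...; c4 = -69825/637894.

The regular C-fraction coefficients are [-13/18, 490/741, -956841/1028755, 1890659277/2656828510, -69825/637894].


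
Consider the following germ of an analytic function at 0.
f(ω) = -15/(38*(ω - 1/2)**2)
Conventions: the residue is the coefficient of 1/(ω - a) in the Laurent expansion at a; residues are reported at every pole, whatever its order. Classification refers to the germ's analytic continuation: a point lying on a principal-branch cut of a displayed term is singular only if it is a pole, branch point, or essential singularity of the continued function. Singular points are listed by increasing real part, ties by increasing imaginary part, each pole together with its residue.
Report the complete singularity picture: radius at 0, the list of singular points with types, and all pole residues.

Radius of convergence at 0: 1/2.
At 1/2: a pole of order 2; residue 0.

Denominator factor (ω - 1/2)^2: pole of order 2 at 1/2, modulus 1/2.
The radius of convergence is the smallest modulus among the singular points: 1/2.
At the order-2 pole 1/2 set g(ω) = (ω - (1/2))^2*f(ω) = -15/38.
Order-2 pole: residue = g'(a); g'(1/2) = 0, so the residue is 0.


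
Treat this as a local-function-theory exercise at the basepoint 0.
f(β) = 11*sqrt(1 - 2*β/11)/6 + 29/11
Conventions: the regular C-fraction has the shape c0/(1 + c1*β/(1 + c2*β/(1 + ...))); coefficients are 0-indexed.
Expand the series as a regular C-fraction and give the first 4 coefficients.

Taylor coefficients (expand at 0): a_0 = 295/66, a_1 = -1/6, a_2 = -1/132, a_3 = -1/1452.
c0 = a_0 = 295/66. Peel one level at a time: if S = 1 + c*β/S' with S'(0) = 1, then c is the β-coefficient of S and S' = c*β/(S - 1).
S_1 = c0/f = 1 + (11/295)*β + (537/174050)*β^2 + ...; c1 = 11/295.
S_2 = c1*β/(S_1 - 1) = 1 + (-537/6490)*β + (-1/484)*β^2 + ...; c2 = -537/6490.
S_3 = c2*β/(S_2 - 1) = 1 + (-295/11814)*β + ...; c3 = -295/11814.

The regular C-fraction coefficients are [295/66, 11/295, -537/6490, -295/11814].


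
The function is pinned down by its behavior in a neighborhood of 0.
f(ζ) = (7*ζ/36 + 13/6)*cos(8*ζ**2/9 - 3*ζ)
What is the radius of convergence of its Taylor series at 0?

The radius of convergence is infinite.

The factor cos(8*ζ**2/9 - 3*ζ) is entire and contributes no finite singular point.
The polynomial part has no poles.
No finite singular points: the Taylor series at 0 converges everywhere.


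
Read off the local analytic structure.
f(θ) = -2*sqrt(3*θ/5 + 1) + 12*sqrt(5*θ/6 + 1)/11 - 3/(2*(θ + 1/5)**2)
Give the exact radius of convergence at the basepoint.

The radius of convergence is 1/5.

Denominator factor (θ + 1/5)^2: pole of order 2 at -1/5, modulus 1/5.
Branch term (12/11)*sqrt(1 - θ/(-6/5)): its argument vanishes at θ = -6/5, a square-root branch point, modulus 6/5.
Branch term (-2)*sqrt(1 - θ/(-5/3)): its argument vanishes at θ = -5/3, a square-root branch point, modulus 5/3.
The radius of convergence is the smallest modulus among the singular points: 1/5.


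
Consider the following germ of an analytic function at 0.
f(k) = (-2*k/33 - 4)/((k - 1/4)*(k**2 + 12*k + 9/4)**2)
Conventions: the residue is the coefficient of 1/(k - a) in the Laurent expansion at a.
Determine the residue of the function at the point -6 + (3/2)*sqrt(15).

The residue is 3392/47685 + (351952/19312425)*sqrt(15).

The factor k**2 + 12*k + 9/4 splits as (k - a)(k - a') with a = -6 + (3/2)*sqrt(15), a' = -6 - (3/2)*sqrt(15). At the order-2 pole a set g(k) = (k - a)^2*f(k) = [(-2*k/33 - 4)/(k - 1/4)] / (k - a')^2.
Order-2 pole: residue = g'(a); g'(-6 + (3/2)*sqrt(15)) = 3392/47685 + (351952/19312425)*sqrt(15), so the residue is 3392/47685 + (351952/19312425)*sqrt(15).


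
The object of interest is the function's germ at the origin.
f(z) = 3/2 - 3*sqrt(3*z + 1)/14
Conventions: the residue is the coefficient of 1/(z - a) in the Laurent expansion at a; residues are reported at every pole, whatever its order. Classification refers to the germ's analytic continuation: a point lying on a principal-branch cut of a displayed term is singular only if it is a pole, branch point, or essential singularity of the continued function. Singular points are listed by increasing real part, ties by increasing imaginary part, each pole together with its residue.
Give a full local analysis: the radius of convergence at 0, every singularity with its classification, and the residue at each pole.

Radius of convergence at 0: 1/3.
At -1/3: an algebraic (square-root) branch point.

Branch term (-3/14)*sqrt(1 - z/(-1/3)): its argument vanishes at z = -1/3, a square-root branch point, modulus 1/3.
The radius of convergence is the smallest modulus among the singular points: 1/3.


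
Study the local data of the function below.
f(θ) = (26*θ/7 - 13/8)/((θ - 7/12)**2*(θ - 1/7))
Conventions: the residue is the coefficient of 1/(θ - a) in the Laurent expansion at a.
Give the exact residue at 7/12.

At the order-2 pole 7/12 set g(θ) = (θ - (7/12))^2*f(θ) = (26*θ/7 - 13/8)/(θ - 1/7).
Order-2 pole: residue = g'(a); g'(7/12) = 7722/1369, so the residue is 7722/1369.

The residue is 7722/1369.


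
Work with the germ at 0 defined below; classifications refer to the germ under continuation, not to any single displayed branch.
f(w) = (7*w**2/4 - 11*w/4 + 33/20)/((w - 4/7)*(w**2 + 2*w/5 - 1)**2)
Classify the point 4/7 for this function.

The denominator factor w - 4/7 vanishes at 4/7 and appears to the power 1; the numerator there equals 13/20, nonzero, and no other factor vanishes.
Hence a pole whose order is the multiplicity, 1.

The point is a pole of order 1.


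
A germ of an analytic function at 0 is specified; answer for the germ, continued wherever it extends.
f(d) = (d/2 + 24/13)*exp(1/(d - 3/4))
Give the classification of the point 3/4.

The exponent 1/(d - (3/4)) has a pole at 3/4, so exp(1/(d - (3/4))) takes every nonzero value near it: an essential singularity (not a pole of any order).

The point is an essential singularity.


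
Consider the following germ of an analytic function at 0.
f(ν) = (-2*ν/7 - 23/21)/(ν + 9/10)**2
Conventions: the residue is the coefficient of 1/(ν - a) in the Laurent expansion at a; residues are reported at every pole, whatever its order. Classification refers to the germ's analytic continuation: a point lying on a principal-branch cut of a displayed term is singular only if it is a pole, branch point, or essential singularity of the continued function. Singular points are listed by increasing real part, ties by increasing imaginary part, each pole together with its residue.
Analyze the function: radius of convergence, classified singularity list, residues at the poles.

Denominator factor (ν + 9/10)^2: pole of order 2 at -9/10, modulus 9/10.
The radius of convergence is the smallest modulus among the singular points: 9/10.
At the order-2 pole -9/10 set g(ν) = (ν - (-9/10))^2*f(ν) = -2*ν/7 - 23/21.
Order-2 pole: residue = g'(a); g'(-9/10) = -2/7, so the residue is -2/7.

Radius of convergence at 0: 9/10.
At -9/10: a pole of order 2; residue -2/7.


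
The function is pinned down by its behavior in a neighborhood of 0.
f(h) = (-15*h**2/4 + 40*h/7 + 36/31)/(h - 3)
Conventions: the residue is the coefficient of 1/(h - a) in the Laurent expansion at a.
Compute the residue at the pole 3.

The residue is -13407/868.

At the order-1 pole 3 set g(h) = (h - (3))*f(h) = -15*h**2/4 + 40*h/7 + 36/31.
Simple pole: residue = g(a) at a = 3, which is -13407/868.
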